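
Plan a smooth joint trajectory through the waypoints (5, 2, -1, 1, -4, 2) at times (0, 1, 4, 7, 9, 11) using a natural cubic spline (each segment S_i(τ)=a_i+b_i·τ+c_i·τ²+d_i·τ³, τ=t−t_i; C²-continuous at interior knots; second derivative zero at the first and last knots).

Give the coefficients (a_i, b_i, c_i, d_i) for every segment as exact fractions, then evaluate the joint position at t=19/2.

  seg 0: a=5 b=-19081/6036 c=0 d=973/6036
  seg 1: a=2 b=-8081/3018 c=973/2012 d=1369/54324
  seg 2: a=-1 b=5459/6036 c=1072/1509 d=-14299/54324
  seg 3: a=1 b=-5855/3018 c=-3337/2012 d=8321/12072
  seg 4: a=-4 b=-457/1509 c=1246/503 d=-623/1509
S(19/2) = -14421/4024

Δ: Δ0=-3, Δ1=-1, Δ2=2/3, Δ3=-5/2, Δ4=3
row 1: diag=8, rhs=12; c'=3/8, d'=3/2
row 2: denom=12−3·3/8=87/8; d'=(10−3·3/2)/(87/8)=44/87
row 3: denom=10−3·8/29=266/29; d'=(-19−3·44/87)/(266/29)=-85/38
row 4: denom=8−2·29/133=1006/133; d'=(33−2·-85/38)/(1006/133)=2492/503
back: M4=2492/503
back: M3=-85/38−29/133·2492/503=-3337/1006
back: M2=44/87−8/29·-3337/1006=2144/1509
back: M1=3/2−3/8·2144/1509=973/1006
M: M0=0, M1=973/1006, M2=2144/1509, M3=-3337/1006, M4=2492/503, M5=0
seg 0: a=5, c=M0/2=0, d=(M1−M0)/(6·1)=973/6036, b=Δ0−h0·(2M0+M1)/6=-19081/6036
seg 1: a=2, c=M1/2=973/2012, d=(M2−M1)/(6·3)=1369/54324, b=Δ1−h1·(2M1+M2)/6=-8081/3018
seg 2: a=-1, c=M2/2=1072/1509, d=(M3−M2)/(6·3)=-14299/54324, b=Δ2−h2·(2M2+M3)/6=5459/6036
seg 3: a=1, c=M3/2=-3337/2012, d=(M4−M3)/(6·2)=8321/12072, b=Δ3−h3·(2M3+M4)/6=-5855/3018
seg 4: a=-4, c=M4/2=1246/503, d=(M5−M4)/(6·2)=-623/1509, b=Δ4−h4·(2M4+M5)/6=-457/1509
t_q=19/2 → seg 4, τ=1/2; S=-4+-457/1509·τ+1246/503·τ²+-623/1509·τ³=-14421/4024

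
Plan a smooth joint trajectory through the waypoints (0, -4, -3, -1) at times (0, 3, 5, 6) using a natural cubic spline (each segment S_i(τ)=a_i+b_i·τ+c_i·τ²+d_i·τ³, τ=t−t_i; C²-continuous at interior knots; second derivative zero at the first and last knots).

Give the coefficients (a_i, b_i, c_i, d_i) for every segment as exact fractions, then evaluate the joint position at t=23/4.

Δ: Δ0=-4/3, Δ1=1/2, Δ2=2
row 1: diag=10, rhs=11; c'=1/5, d'=11/10
row 2: denom=6−2·1/5=28/5; d'=(9−2·11/10)/(28/5)=17/14
back: M2=17/14
back: M1=11/10−1/5·17/14=6/7
M: M0=0, M1=6/7, M2=17/14, M3=0
seg 0: a=0, c=M0/2=0, d=(M1−M0)/(6·3)=1/21, b=Δ0−h0·(2M0+M1)/6=-37/21
seg 1: a=-4, c=M1/2=3/7, d=(M2−M1)/(6·2)=5/168, b=Δ1−h1·(2M1+M2)/6=-10/21
seg 2: a=-3, c=M2/2=17/28, d=(M3−M2)/(6·1)=-17/84, b=Δ2−h2·(2M2+M3)/6=67/42
t_q=23/4 → seg 2, τ=3/4; S=-3+67/42·τ+17/28·τ²+-17/84·τ³=-2773/1792

  seg 0: a=0 b=-37/21 c=0 d=1/21
  seg 1: a=-4 b=-10/21 c=3/7 d=5/168
  seg 2: a=-3 b=67/42 c=17/28 d=-17/84
S(23/4) = -2773/1792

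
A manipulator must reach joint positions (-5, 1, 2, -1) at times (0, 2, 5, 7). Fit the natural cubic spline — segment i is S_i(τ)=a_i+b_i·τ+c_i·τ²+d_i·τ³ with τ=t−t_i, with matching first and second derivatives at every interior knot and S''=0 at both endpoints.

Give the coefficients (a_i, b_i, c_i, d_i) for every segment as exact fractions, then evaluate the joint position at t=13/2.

  seg 0: a=-5 b=946/273 c=0 d=-127/1092
  seg 1: a=1 b=565/273 c=-127/182 d=5/126
  seg 2: a=2 b=-571/546 c=-31/91 d=31/546
S(13/2) = -209/1456

Δ: Δ0=3, Δ1=1/3, Δ2=-3/2
row 1: diag=10, rhs=-16; c'=3/10, d'=-8/5
row 2: denom=10−3·3/10=91/10; d'=(-11−3·-8/5)/(91/10)=-62/91
back: M2=-62/91
back: M1=-8/5−3/10·-62/91=-127/91
M: M0=0, M1=-127/91, M2=-62/91, M3=0
seg 0: a=-5, c=M0/2=0, d=(M1−M0)/(6·2)=-127/1092, b=Δ0−h0·(2M0+M1)/6=946/273
seg 1: a=1, c=M1/2=-127/182, d=(M2−M1)/(6·3)=5/126, b=Δ1−h1·(2M1+M2)/6=565/273
seg 2: a=2, c=M2/2=-31/91, d=(M3−M2)/(6·2)=31/546, b=Δ2−h2·(2M2+M3)/6=-571/546
t_q=13/2 → seg 2, τ=3/2; S=2+-571/546·τ+-31/91·τ²+31/546·τ³=-209/1456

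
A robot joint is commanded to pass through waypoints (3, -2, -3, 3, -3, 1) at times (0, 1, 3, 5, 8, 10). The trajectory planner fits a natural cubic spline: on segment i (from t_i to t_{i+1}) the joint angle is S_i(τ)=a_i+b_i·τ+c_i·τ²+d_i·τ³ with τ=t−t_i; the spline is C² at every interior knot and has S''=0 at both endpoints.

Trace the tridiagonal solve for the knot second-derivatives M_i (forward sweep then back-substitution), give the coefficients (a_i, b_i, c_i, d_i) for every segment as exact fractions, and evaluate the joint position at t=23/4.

  seg 0: a=3 b=-21031/3764 c=0 d=2211/3764
  seg 1: a=-2 b=-7199/1882 c=6633/3764 d=-375/7528
  seg 2: a=-3 b=2471/941 c=1377/941 d=-1201/1882
  seg 3: a=3 b=773/941 c=-2226/941 d=447/941
  seg 4: a=-3 b=-514/941 c=1797/941 d=-599/1882
S(23/4) = 149709/60224

Δ: Δ0=-5, Δ1=-1/2, Δ2=3, Δ3=-2, Δ4=2
row 1: diag=6, rhs=27; c'=1/3, d'=9/2
row 2: denom=8−2·1/3=22/3; d'=(21−2·9/2)/(22/3)=18/11
row 3: denom=10−2·3/11=104/11; d'=(-30−2·18/11)/(104/11)=-183/52
row 4: denom=10−3·33/104=941/104; d'=(24−3·-183/52)/(941/104)=3594/941
back: M4=3594/941
back: M3=-183/52−33/104·3594/941=-4452/941
back: M2=18/11−3/11·-4452/941=2754/941
back: M1=9/2−1/3·2754/941=6633/1882
M: M0=0, M1=6633/1882, M2=2754/941, M3=-4452/941, M4=3594/941, M5=0
seg 0: a=3, c=M0/2=0, d=(M1−M0)/(6·1)=2211/3764, b=Δ0−h0·(2M0+M1)/6=-21031/3764
seg 1: a=-2, c=M1/2=6633/3764, d=(M2−M1)/(6·2)=-375/7528, b=Δ1−h1·(2M1+M2)/6=-7199/1882
seg 2: a=-3, c=M2/2=1377/941, d=(M3−M2)/(6·2)=-1201/1882, b=Δ2−h2·(2M2+M3)/6=2471/941
seg 3: a=3, c=M3/2=-2226/941, d=(M4−M3)/(6·3)=447/941, b=Δ3−h3·(2M3+M4)/6=773/941
seg 4: a=-3, c=M4/2=1797/941, d=(M5−M4)/(6·2)=-599/1882, b=Δ4−h4·(2M4+M5)/6=-514/941
t_q=23/4 → seg 3, τ=3/4; S=3+773/941·τ+-2226/941·τ²+447/941·τ³=149709/60224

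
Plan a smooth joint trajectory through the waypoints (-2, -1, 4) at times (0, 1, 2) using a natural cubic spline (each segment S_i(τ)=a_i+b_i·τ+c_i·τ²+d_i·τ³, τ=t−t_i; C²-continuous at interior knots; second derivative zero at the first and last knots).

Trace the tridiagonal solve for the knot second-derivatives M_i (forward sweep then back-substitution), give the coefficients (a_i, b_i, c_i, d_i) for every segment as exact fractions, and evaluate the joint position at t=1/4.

Δ: Δ0=1, Δ1=5
row 1: diag=4, rhs=24; c'=1/4, d'=6
back: M1=6
M: M0=0, M1=6, M2=0
seg 0: a=-2, c=M0/2=0, d=(M1−M0)/(6·1)=1, b=Δ0−h0·(2M0+M1)/6=0
seg 1: a=-1, c=M1/2=3, d=(M2−M1)/(6·1)=-1, b=Δ1−h1·(2M1+M2)/6=3
t_q=1/4 → seg 0, τ=1/4; S=-2+0·τ+0·τ²+1·τ³=-127/64

  seg 0: a=-2 b=0 c=0 d=1
  seg 1: a=-1 b=3 c=3 d=-1
S(1/4) = -127/64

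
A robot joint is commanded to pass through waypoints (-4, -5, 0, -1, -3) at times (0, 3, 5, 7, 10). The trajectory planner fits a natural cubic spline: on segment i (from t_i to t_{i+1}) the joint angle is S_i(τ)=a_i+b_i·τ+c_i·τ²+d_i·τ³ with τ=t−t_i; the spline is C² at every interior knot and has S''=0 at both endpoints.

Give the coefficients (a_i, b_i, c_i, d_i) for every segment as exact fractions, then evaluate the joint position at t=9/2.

Δ: Δ0=-1/3, Δ1=5/2, Δ2=-1/2, Δ3=-2/3
row 1: diag=10, rhs=17; c'=1/5, d'=17/10
row 2: denom=8−2·1/5=38/5; d'=(-18−2·17/10)/(38/5)=-107/38
row 3: denom=10−2·5/19=180/19; d'=(-1−2·-107/38)/(180/19)=22/45
back: M3=22/45
back: M2=-107/38−5/19·22/45=-53/18
back: M1=17/10−1/5·-53/18=103/45
M: M0=0, M1=103/45, M2=-53/18, M3=22/45, M4=0
seg 0: a=-4, c=M0/2=0, d=(M1−M0)/(6·3)=103/810, b=Δ0−h0·(2M0+M1)/6=-133/90
seg 1: a=-5, c=M1/2=103/90, d=(M2−M1)/(6·2)=-157/360, b=Δ1−h1·(2M1+M2)/6=88/45
seg 2: a=0, c=M2/2=-53/36, d=(M3−M2)/(6·2)=103/360, b=Δ2−h2·(2M2+M3)/6=13/10
seg 3: a=-1, c=M3/2=11/45, d=(M4−M3)/(6·3)=-11/405, b=Δ3−h3·(2M3+M4)/6=-52/45
t_q=9/2 → seg 1, τ=3/2; S=-5+88/45·τ+103/90·τ²+-157/360·τ³=-185/192

  seg 0: a=-4 b=-133/90 c=0 d=103/810
  seg 1: a=-5 b=88/45 c=103/90 d=-157/360
  seg 2: a=0 b=13/10 c=-53/36 d=103/360
  seg 3: a=-1 b=-52/45 c=11/45 d=-11/405
S(9/2) = -185/192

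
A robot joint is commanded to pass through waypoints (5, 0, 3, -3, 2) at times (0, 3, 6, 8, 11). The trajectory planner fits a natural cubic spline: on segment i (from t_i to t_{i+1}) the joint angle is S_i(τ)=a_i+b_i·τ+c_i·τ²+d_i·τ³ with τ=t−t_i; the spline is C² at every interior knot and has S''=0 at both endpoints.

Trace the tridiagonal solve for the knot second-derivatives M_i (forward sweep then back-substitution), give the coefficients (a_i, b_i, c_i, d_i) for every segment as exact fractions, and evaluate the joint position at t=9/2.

  seg 0: a=5 b=-497/177 c=0 d=202/1593
  seg 1: a=0 b=109/177 c=202/177 d=-538/1593
  seg 2: a=3 b=-293/177 c=-112/59 d=217/354
  seg 3: a=-3 b=-335/177 c=105/59 d=-35/177
S(9/2) = 555/236

Δ: Δ0=-5/3, Δ1=1, Δ2=-3, Δ3=5/3
row 1: diag=12, rhs=16; c'=1/4, d'=4/3
row 2: denom=10−3·1/4=37/4; d'=(-24−3·4/3)/(37/4)=-112/37
row 3: denom=10−2·8/37=354/37; d'=(28−2·-112/37)/(354/37)=210/59
back: M3=210/59
back: M2=-112/37−8/37·210/59=-224/59
back: M1=4/3−1/4·-224/59=404/177
M: M0=0, M1=404/177, M2=-224/59, M3=210/59, M4=0
seg 0: a=5, c=M0/2=0, d=(M1−M0)/(6·3)=202/1593, b=Δ0−h0·(2M0+M1)/6=-497/177
seg 1: a=0, c=M1/2=202/177, d=(M2−M1)/(6·3)=-538/1593, b=Δ1−h1·(2M1+M2)/6=109/177
seg 2: a=3, c=M2/2=-112/59, d=(M3−M2)/(6·2)=217/354, b=Δ2−h2·(2M2+M3)/6=-293/177
seg 3: a=-3, c=M3/2=105/59, d=(M4−M3)/(6·3)=-35/177, b=Δ3−h3·(2M3+M4)/6=-335/177
t_q=9/2 → seg 1, τ=3/2; S=0+109/177·τ+202/177·τ²+-538/1593·τ³=555/236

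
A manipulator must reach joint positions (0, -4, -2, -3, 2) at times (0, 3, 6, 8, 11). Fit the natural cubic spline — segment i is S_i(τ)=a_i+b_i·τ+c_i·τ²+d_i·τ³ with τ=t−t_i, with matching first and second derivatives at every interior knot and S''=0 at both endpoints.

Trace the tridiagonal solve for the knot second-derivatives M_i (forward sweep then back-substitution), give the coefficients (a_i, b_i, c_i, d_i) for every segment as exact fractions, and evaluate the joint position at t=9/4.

  seg 0: a=0 b=-356/177 c=0 d=40/531
  seg 1: a=-4 b=4/177 c=40/59 d=-82/531
  seg 2: a=-2 b=-14/177 c=-42/59 d=355/1416
  seg 3: a=-3 b=29/354 c=187/236 d=-187/2124
S(9/4) = -1731/472

Δ: Δ0=-4/3, Δ1=2/3, Δ2=-1/2, Δ3=5/3
row 1: diag=12, rhs=12; c'=1/4, d'=1
row 2: denom=10−3·1/4=37/4; d'=(-7−3·1)/(37/4)=-40/37
row 3: denom=10−2·8/37=354/37; d'=(13−2·-40/37)/(354/37)=187/118
back: M3=187/118
back: M2=-40/37−8/37·187/118=-84/59
back: M1=1−1/4·-84/59=80/59
M: M0=0, M1=80/59, M2=-84/59, M3=187/118, M4=0
seg 0: a=0, c=M0/2=0, d=(M1−M0)/(6·3)=40/531, b=Δ0−h0·(2M0+M1)/6=-356/177
seg 1: a=-4, c=M1/2=40/59, d=(M2−M1)/(6·3)=-82/531, b=Δ1−h1·(2M1+M2)/6=4/177
seg 2: a=-2, c=M2/2=-42/59, d=(M3−M2)/(6·2)=355/1416, b=Δ2−h2·(2M2+M3)/6=-14/177
seg 3: a=-3, c=M3/2=187/236, d=(M4−M3)/(6·3)=-187/2124, b=Δ3−h3·(2M3+M4)/6=29/354
t_q=9/4 → seg 0, τ=9/4; S=0+-356/177·τ+0·τ²+40/531·τ³=-1731/472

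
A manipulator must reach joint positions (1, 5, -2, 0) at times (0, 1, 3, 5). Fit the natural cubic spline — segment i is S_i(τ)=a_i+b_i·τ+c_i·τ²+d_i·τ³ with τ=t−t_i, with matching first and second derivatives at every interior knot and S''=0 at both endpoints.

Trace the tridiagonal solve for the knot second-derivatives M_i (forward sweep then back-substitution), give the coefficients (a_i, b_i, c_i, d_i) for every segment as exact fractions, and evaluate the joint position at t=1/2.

  seg 0: a=1 b=245/44 c=0 d=-69/44
  seg 1: a=5 b=19/22 c=-207/44 d=111/88
  seg 2: a=-2 b=-31/11 c=63/22 d=-21/44
S(1/2) = 1263/352

Δ: Δ0=4, Δ1=-7/2, Δ2=1
row 1: diag=6, rhs=-45; c'=1/3, d'=-15/2
row 2: denom=8−2·1/3=22/3; d'=(27−2·-15/2)/(22/3)=63/11
back: M2=63/11
back: M1=-15/2−1/3·63/11=-207/22
M: M0=0, M1=-207/22, M2=63/11, M3=0
seg 0: a=1, c=M0/2=0, d=(M1−M0)/(6·1)=-69/44, b=Δ0−h0·(2M0+M1)/6=245/44
seg 1: a=5, c=M1/2=-207/44, d=(M2−M1)/(6·2)=111/88, b=Δ1−h1·(2M1+M2)/6=19/22
seg 2: a=-2, c=M2/2=63/22, d=(M3−M2)/(6·2)=-21/44, b=Δ2−h2·(2M2+M3)/6=-31/11
t_q=1/2 → seg 0, τ=1/2; S=1+245/44·τ+0·τ²+-69/44·τ³=1263/352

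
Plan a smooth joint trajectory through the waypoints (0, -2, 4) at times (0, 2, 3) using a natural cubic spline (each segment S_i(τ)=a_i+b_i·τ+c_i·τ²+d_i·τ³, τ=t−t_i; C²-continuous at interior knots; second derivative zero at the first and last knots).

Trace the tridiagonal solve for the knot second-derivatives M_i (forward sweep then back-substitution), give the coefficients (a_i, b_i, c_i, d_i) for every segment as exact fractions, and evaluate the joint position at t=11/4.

Δ: Δ0=-1, Δ1=6
row 1: diag=6, rhs=42; c'=1/6, d'=7
back: M1=7
M: M0=0, M1=7, M2=0
seg 0: a=0, c=M0/2=0, d=(M1−M0)/(6·2)=7/12, b=Δ0−h0·(2M0+M1)/6=-10/3
seg 1: a=-2, c=M1/2=7/2, d=(M2−M1)/(6·1)=-7/6, b=Δ1−h1·(2M1+M2)/6=11/3
t_q=11/4 → seg 1, τ=3/4; S=-2+11/3·τ+7/2·τ²+-7/6·τ³=285/128

  seg 0: a=0 b=-10/3 c=0 d=7/12
  seg 1: a=-2 b=11/3 c=7/2 d=-7/6
S(11/4) = 285/128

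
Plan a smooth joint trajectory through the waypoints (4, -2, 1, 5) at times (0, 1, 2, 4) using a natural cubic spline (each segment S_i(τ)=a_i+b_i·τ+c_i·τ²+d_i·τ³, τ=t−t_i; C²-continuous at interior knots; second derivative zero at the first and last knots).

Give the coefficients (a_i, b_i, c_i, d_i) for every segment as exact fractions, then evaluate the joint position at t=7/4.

  seg 0: a=4 b=-193/23 c=0 d=55/23
  seg 1: a=-2 b=-28/23 c=165/23 d=-68/23
  seg 2: a=1 b=98/23 c=-39/23 d=13/46
S(7/4) = -1/8

Δ: Δ0=-6, Δ1=3, Δ2=2
row 1: diag=4, rhs=54; c'=1/4, d'=27/2
row 2: denom=6−1·1/4=23/4; d'=(-6−1·27/2)/(23/4)=-78/23
back: M2=-78/23
back: M1=27/2−1/4·-78/23=330/23
M: M0=0, M1=330/23, M2=-78/23, M3=0
seg 0: a=4, c=M0/2=0, d=(M1−M0)/(6·1)=55/23, b=Δ0−h0·(2M0+M1)/6=-193/23
seg 1: a=-2, c=M1/2=165/23, d=(M2−M1)/(6·1)=-68/23, b=Δ1−h1·(2M1+M2)/6=-28/23
seg 2: a=1, c=M2/2=-39/23, d=(M3−M2)/(6·2)=13/46, b=Δ2−h2·(2M2+M3)/6=98/23
t_q=7/4 → seg 1, τ=3/4; S=-2+-28/23·τ+165/23·τ²+-68/23·τ³=-1/8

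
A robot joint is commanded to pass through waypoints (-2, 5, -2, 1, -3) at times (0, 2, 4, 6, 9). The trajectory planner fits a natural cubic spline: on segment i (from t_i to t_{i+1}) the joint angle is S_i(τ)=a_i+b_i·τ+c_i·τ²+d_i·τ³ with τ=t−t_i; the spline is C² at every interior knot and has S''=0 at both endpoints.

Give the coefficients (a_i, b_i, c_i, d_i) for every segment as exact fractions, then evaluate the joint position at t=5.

Δ: Δ0=7/2, Δ1=-7/2, Δ2=3/2, Δ3=-4/3
row 1: diag=8, rhs=-42; c'=1/4, d'=-21/4
row 2: denom=8−2·1/4=15/2; d'=(30−2·-21/4)/(15/2)=27/5
row 3: denom=10−2·4/15=142/15; d'=(-17−2·27/5)/(142/15)=-417/142
back: M3=-417/142
back: M2=27/5−4/15·-417/142=439/71
back: M1=-21/4−1/4·439/71=-965/142
M: M0=0, M1=-965/142, M2=439/71, M3=-417/142, M4=0
seg 0: a=-2, c=M0/2=0, d=(M1−M0)/(6·2)=-965/1704, b=Δ0−h0·(2M0+M1)/6=1228/213
seg 1: a=5, c=M1/2=-965/284, d=(M2−M1)/(6·2)=1843/1704, b=Δ1−h1·(2M1+M2)/6=-439/426
seg 2: a=-2, c=M2/2=439/142, d=(M3−M2)/(6·2)=-1295/1704, b=Δ2−h2·(2M2+M3)/6=-350/213
seg 3: a=1, c=M3/2=-417/284, d=(M4−M3)/(6·3)=139/852, b=Δ3−h3·(2M3+M4)/6=683/426
t_q=5 → seg 2, τ=1; S=-2+-350/213·τ+439/142·τ²+-1295/1704·τ³=-745/568

  seg 0: a=-2 b=1228/213 c=0 d=-965/1704
  seg 1: a=5 b=-439/426 c=-965/284 d=1843/1704
  seg 2: a=-2 b=-350/213 c=439/142 d=-1295/1704
  seg 3: a=1 b=683/426 c=-417/284 d=139/852
S(5) = -745/568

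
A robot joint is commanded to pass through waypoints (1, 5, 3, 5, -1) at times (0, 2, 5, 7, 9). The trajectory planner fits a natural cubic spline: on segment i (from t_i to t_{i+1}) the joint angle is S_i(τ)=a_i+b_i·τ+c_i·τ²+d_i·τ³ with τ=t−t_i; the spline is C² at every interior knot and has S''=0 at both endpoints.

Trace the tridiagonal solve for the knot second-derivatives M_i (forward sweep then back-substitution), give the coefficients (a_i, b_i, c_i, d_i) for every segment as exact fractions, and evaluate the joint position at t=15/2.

Δ: Δ0=2, Δ1=-2/3, Δ2=1, Δ3=-3
row 1: diag=10, rhs=-16; c'=3/10, d'=-8/5
row 2: denom=10−3·3/10=91/10; d'=(10−3·-8/5)/(91/10)=148/91
row 3: denom=8−2·20/91=688/91; d'=(-24−2·148/91)/(688/91)=-155/43
back: M3=-155/43
back: M2=148/91−20/91·-155/43=104/43
back: M1=-8/5−3/10·104/43=-100/43
M: M0=0, M1=-100/43, M2=104/43, M3=-155/43, M4=0
seg 0: a=1, c=M0/2=0, d=(M1−M0)/(6·2)=-25/129, b=Δ0−h0·(2M0+M1)/6=358/129
seg 1: a=5, c=M1/2=-50/43, d=(M2−M1)/(6·3)=34/129, b=Δ1−h1·(2M1+M2)/6=58/129
seg 2: a=3, c=M2/2=52/43, d=(M3−M2)/(6·2)=-259/516, b=Δ2−h2·(2M2+M3)/6=76/129
seg 3: a=5, c=M3/2=-155/86, d=(M4−M3)/(6·2)=155/516, b=Δ3−h3·(2M3+M4)/6=-77/129
t_q=15/2 → seg 3, τ=1/2; S=5+-77/129·τ+-155/86·τ²+155/516·τ³=5901/1376

  seg 0: a=1 b=358/129 c=0 d=-25/129
  seg 1: a=5 b=58/129 c=-50/43 d=34/129
  seg 2: a=3 b=76/129 c=52/43 d=-259/516
  seg 3: a=5 b=-77/129 c=-155/86 d=155/516
S(15/2) = 5901/1376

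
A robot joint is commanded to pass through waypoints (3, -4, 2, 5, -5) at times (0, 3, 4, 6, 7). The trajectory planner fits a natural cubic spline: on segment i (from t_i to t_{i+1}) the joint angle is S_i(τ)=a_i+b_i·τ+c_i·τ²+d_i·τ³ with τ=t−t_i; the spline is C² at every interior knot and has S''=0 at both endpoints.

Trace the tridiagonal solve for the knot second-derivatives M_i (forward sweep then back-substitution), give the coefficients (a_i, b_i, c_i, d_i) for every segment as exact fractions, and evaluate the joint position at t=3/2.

Δ: Δ0=-7/3, Δ1=6, Δ2=3/2, Δ3=-10
row 1: diag=8, rhs=50; c'=1/8, d'=25/4
row 2: denom=6−1·1/8=47/8; d'=(-27−1·25/4)/(47/8)=-266/47
row 3: denom=6−2·16/47=250/47; d'=(-69−2·-266/47)/(250/47)=-2711/250
back: M3=-2711/250
back: M2=-266/47−16/47·-2711/250=-246/125
back: M1=25/4−1/8·-246/125=812/125
M: M0=0, M1=812/125, M2=-246/125, M3=-2711/250, M4=0
seg 0: a=3, c=M0/2=0, d=(M1−M0)/(6·3)=406/1125, b=Δ0−h0·(2M0+M1)/6=-2093/375
seg 1: a=-4, c=M1/2=406/125, d=(M2−M1)/(6·1)=-529/375, b=Δ1−h1·(2M1+M2)/6=1561/375
seg 2: a=2, c=M2/2=-123/125, d=(M3−M2)/(6·2)=-2219/3000, b=Δ2−h2·(2M2+M3)/6=482/75
seg 3: a=5, c=M3/2=-2711/500, d=(M4−M3)/(6·1)=2711/1500, b=Δ3−h3·(2M3+M4)/6=-4789/750
t_q=3/2 → seg 0, τ=3/2; S=3+-2093/375·τ+0·τ²+406/1125·τ³=-2077/500

  seg 0: a=3 b=-2093/375 c=0 d=406/1125
  seg 1: a=-4 b=1561/375 c=406/125 d=-529/375
  seg 2: a=2 b=482/75 c=-123/125 d=-2219/3000
  seg 3: a=5 b=-4789/750 c=-2711/500 d=2711/1500
S(3/2) = -2077/500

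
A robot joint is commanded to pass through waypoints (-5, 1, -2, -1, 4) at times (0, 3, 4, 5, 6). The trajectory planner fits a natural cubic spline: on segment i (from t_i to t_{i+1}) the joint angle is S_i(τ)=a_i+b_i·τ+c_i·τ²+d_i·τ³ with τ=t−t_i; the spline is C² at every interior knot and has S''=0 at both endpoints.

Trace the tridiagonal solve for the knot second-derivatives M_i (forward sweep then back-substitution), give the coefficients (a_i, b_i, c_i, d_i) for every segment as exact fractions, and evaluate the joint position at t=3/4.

Δ: Δ0=2, Δ1=-3, Δ2=1, Δ3=5
row 1: diag=8, rhs=-30; c'=1/8, d'=-15/4
row 2: denom=4−1·1/8=31/8; d'=(24−1·-15/4)/(31/8)=222/31
row 3: denom=4−1·8/31=116/31; d'=(24−1·222/31)/(116/31)=9/2
back: M3=9/2
back: M2=222/31−8/31·9/2=6
back: M1=-15/4−1/8·6=-9/2
M: M0=0, M1=-9/2, M2=6, M3=9/2, M4=0
seg 0: a=-5, c=M0/2=0, d=(M1−M0)/(6·3)=-1/4, b=Δ0−h0·(2M0+M1)/6=17/4
seg 1: a=1, c=M1/2=-9/4, d=(M2−M1)/(6·1)=7/4, b=Δ1−h1·(2M1+M2)/6=-5/2
seg 2: a=-2, c=M2/2=3, d=(M3−M2)/(6·1)=-1/4, b=Δ2−h2·(2M2+M3)/6=-7/4
seg 3: a=-1, c=M3/2=9/4, d=(M4−M3)/(6·1)=-3/4, b=Δ3−h3·(2M3+M4)/6=7/2
t_q=3/4 → seg 0, τ=3/4; S=-5+17/4·τ+0·τ²+-1/4·τ³=-491/256

  seg 0: a=-5 b=17/4 c=0 d=-1/4
  seg 1: a=1 b=-5/2 c=-9/4 d=7/4
  seg 2: a=-2 b=-7/4 c=3 d=-1/4
  seg 3: a=-1 b=7/2 c=9/4 d=-3/4
S(3/4) = -491/256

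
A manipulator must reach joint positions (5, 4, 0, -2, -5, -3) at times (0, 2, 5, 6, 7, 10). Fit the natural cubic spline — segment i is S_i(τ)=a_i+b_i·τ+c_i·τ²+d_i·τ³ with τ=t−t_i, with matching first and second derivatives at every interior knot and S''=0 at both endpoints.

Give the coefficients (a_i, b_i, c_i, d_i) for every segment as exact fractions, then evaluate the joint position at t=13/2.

Δ: Δ0=-1/2, Δ1=-4/3, Δ2=-2, Δ3=-3, Δ4=2/3
row 1: diag=10, rhs=-5; c'=3/10, d'=-1/2
row 2: denom=8−3·3/10=71/10; d'=(-4−3·-1/2)/(71/10)=-25/71
row 3: denom=4−1·10/71=274/71; d'=(-6−1·-25/71)/(274/71)=-401/274
row 4: denom=8−1·71/274=2121/274; d'=(22−1·-401/274)/(2121/274)=2143/707
back: M4=2143/707
back: M3=-401/274−71/274·2143/707=-1590/707
back: M2=-25/71−10/71·-1590/707=-25/707
back: M1=-1/2−3/10·-25/707=-346/707
M: M0=0, M1=-346/707, M2=-25/707, M3=-1590/707, M4=2143/707, M5=0
seg 0: a=5, c=M0/2=0, d=(M1−M0)/(6·2)=-173/4242, b=Δ0−h0·(2M0+M1)/6=-1429/4242
seg 1: a=4, c=M1/2=-173/707, d=(M2−M1)/(6·3)=107/4242, b=Δ1−h1·(2M1+M2)/6=-3505/4242
seg 2: a=0, c=M2/2=-25/1414, d=(M3−M2)/(6·1)=-1565/4242, b=Δ2−h2·(2M2+M3)/6=-3422/2121
seg 3: a=-2, c=M3/2=-795/707, d=(M4−M3)/(6·1)=3733/4242, b=Δ3−h3·(2M3+M4)/6=-11689/4242
seg 4: a=-5, c=M4/2=2143/1414, d=(M5−M4)/(6·3)=-2143/12726, b=Δ4−h4·(2M4+M5)/6=-5015/2121
t_q=13/2 → seg 3, τ=1/2; S=-2+-11689/4242·τ+-795/707·τ²+3733/4242·τ³=-5735/1616

  seg 0: a=5 b=-1429/4242 c=0 d=-173/4242
  seg 1: a=4 b=-3505/4242 c=-173/707 d=107/4242
  seg 2: a=0 b=-3422/2121 c=-25/1414 d=-1565/4242
  seg 3: a=-2 b=-11689/4242 c=-795/707 d=3733/4242
  seg 4: a=-5 b=-5015/2121 c=2143/1414 d=-2143/12726
S(13/2) = -5735/1616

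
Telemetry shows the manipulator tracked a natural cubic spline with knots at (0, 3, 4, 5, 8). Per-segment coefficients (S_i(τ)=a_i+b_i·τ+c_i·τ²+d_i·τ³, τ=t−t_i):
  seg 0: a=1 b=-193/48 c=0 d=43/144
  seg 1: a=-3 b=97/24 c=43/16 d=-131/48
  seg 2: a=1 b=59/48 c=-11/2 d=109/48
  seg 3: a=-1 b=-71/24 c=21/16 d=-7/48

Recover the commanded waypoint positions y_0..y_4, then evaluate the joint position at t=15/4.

y_0 = S_0(0) = a_0 = 1
y_1 = S_1(0) = a_1 = -3
y_2 = S_2(0) = a_2 = 1
y_3 = S_3(0) = a_3 = -1
y_4 = S_3(3) = -2
t_q=15/4 is in segment 1 (τ=3/4); S_1(τ)=401/1024

y_0=1 y_1=-3 y_2=1 y_3=-1 y_4=-2
S(15/4) = 401/1024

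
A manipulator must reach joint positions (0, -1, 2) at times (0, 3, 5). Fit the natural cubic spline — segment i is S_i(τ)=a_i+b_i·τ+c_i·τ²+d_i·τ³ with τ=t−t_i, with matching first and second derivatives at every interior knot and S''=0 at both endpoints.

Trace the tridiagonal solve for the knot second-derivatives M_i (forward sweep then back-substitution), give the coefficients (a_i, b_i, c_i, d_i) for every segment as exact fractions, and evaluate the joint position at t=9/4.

  seg 0: a=0 b=-53/60 c=0 d=11/180
  seg 1: a=-1 b=23/30 c=11/20 d=-11/120
S(9/4) = -1653/1280

Δ: Δ0=-1/3, Δ1=3/2
row 1: diag=10, rhs=11; c'=1/5, d'=11/10
back: M1=11/10
M: M0=0, M1=11/10, M2=0
seg 0: a=0, c=M0/2=0, d=(M1−M0)/(6·3)=11/180, b=Δ0−h0·(2M0+M1)/6=-53/60
seg 1: a=-1, c=M1/2=11/20, d=(M2−M1)/(6·2)=-11/120, b=Δ1−h1·(2M1+M2)/6=23/30
t_q=9/4 → seg 0, τ=9/4; S=0+-53/60·τ+0·τ²+11/180·τ³=-1653/1280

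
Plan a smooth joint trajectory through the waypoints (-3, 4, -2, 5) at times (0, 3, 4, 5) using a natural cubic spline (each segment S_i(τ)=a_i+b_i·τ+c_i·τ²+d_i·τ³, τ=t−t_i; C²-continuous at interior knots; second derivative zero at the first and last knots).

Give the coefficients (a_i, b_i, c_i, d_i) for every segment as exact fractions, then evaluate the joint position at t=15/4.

Δ: Δ0=7/3, Δ1=-6, Δ2=7
row 1: diag=8, rhs=-50; c'=1/8, d'=-25/4
row 2: denom=4−1·1/8=31/8; d'=(78−1·-25/4)/(31/8)=674/31
back: M2=674/31
back: M1=-25/4−1/8·674/31=-278/31
M: M0=0, M1=-278/31, M2=674/31, M3=0
seg 0: a=-3, c=M0/2=0, d=(M1−M0)/(6·3)=-139/279, b=Δ0−h0·(2M0+M1)/6=634/93
seg 1: a=4, c=M1/2=-139/31, d=(M2−M1)/(6·1)=476/93, b=Δ1−h1·(2M1+M2)/6=-617/93
seg 2: a=-2, c=M2/2=337/31, d=(M3−M2)/(6·1)=-337/93, b=Δ2−h2·(2M2+M3)/6=-23/93
t_q=15/4 → seg 1, τ=3/4; S=4+-617/93·τ+-139/31·τ²+476/93·τ³=-83/62

  seg 0: a=-3 b=634/93 c=0 d=-139/279
  seg 1: a=4 b=-617/93 c=-139/31 d=476/93
  seg 2: a=-2 b=-23/93 c=337/31 d=-337/93
S(15/4) = -83/62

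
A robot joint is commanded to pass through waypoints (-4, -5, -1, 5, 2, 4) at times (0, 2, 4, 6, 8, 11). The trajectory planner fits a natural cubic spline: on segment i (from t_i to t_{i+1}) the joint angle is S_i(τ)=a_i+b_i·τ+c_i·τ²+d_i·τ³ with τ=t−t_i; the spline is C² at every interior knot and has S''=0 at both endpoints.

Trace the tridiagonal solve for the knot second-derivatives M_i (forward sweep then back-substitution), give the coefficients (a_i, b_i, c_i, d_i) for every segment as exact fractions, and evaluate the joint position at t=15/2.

  seg 0: a=-4 b=-799/795 c=0 d=803/6360
  seg 1: a=-5 b=811/1590 c=803/1060 d=-1/159
  seg 2: a=-1 b=5509/1590 c=763/1060 d=-757/1590
  seg 3: a=5 b=1003/1590 c=-453/212 d=3407/6360
  seg 4: a=2 b=-1183/795 c=571/530 d=-571/4770
S(15/2) = 49971/16960

Δ: Δ0=-1/2, Δ1=2, Δ2=3, Δ3=-3/2, Δ4=2/3
row 1: diag=8, rhs=15; c'=1/4, d'=15/8
row 2: denom=8−2·1/4=15/2; d'=(6−2·15/8)/(15/2)=3/10
row 3: denom=8−2·4/15=112/15; d'=(-27−2·3/10)/(112/15)=-207/56
row 4: denom=10−2·15/56=265/28; d'=(13−2·-207/56)/(265/28)=571/265
back: M4=571/265
back: M3=-207/56−15/56·571/265=-453/106
back: M2=3/10−4/15·-453/106=763/530
back: M1=15/8−1/4·763/530=803/530
M: M0=0, M1=803/530, M2=763/530, M3=-453/106, M4=571/265, M5=0
seg 0: a=-4, c=M0/2=0, d=(M1−M0)/(6·2)=803/6360, b=Δ0−h0·(2M0+M1)/6=-799/795
seg 1: a=-5, c=M1/2=803/1060, d=(M2−M1)/(6·2)=-1/159, b=Δ1−h1·(2M1+M2)/6=811/1590
seg 2: a=-1, c=M2/2=763/1060, d=(M3−M2)/(6·2)=-757/1590, b=Δ2−h2·(2M2+M3)/6=5509/1590
seg 3: a=5, c=M3/2=-453/212, d=(M4−M3)/(6·2)=3407/6360, b=Δ3−h3·(2M3+M4)/6=1003/1590
seg 4: a=2, c=M4/2=571/530, d=(M5−M4)/(6·3)=-571/4770, b=Δ4−h4·(2M4+M5)/6=-1183/795
t_q=15/2 → seg 3, τ=3/2; S=5+1003/1590·τ+-453/212·τ²+3407/6360·τ³=49971/16960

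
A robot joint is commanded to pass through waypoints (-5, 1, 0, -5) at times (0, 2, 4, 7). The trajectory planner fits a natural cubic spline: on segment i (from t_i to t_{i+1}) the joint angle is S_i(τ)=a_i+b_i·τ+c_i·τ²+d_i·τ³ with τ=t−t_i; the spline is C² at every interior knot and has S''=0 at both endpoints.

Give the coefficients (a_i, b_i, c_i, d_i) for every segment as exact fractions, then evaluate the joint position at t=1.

Δ: Δ0=3, Δ1=-1/2, Δ2=-5/3
row 1: diag=8, rhs=-21; c'=1/4, d'=-21/8
row 2: denom=10−2·1/4=19/2; d'=(-7−2·-21/8)/(19/2)=-7/38
back: M2=-7/38
back: M1=-21/8−1/4·-7/38=-49/19
M: M0=0, M1=-49/19, M2=-7/38, M3=0
seg 0: a=-5, c=M0/2=0, d=(M1−M0)/(6·2)=-49/228, b=Δ0−h0·(2M0+M1)/6=220/57
seg 1: a=1, c=M1/2=-49/38, d=(M2−M1)/(6·2)=91/456, b=Δ1−h1·(2M1+M2)/6=73/57
seg 2: a=0, c=M2/2=-7/76, d=(M3−M2)/(6·3)=7/684, b=Δ2−h2·(2M2+M3)/6=-169/114
t_q=1 → seg 0, τ=1; S=-5+220/57·τ+0·τ²+-49/228·τ³=-103/76

  seg 0: a=-5 b=220/57 c=0 d=-49/228
  seg 1: a=1 b=73/57 c=-49/38 d=91/456
  seg 2: a=0 b=-169/114 c=-7/76 d=7/684
S(1) = -103/76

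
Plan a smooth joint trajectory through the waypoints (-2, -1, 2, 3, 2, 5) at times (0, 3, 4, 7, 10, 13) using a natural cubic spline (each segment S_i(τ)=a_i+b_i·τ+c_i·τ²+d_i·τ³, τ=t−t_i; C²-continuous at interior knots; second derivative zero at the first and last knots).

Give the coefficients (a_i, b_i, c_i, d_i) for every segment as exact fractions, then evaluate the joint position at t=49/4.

  seg 0: a=-2 b=-689/849 c=0 d=36/283
  seg 1: a=-1 b=2227/849 c=324/283 d=-652/849
  seg 2: a=2 b=2215/849 c=-328/283 d=340/2547
  seg 3: a=3 b=-629/849 c=12/283 d=238/7641
  seg 4: a=2 b=301/849 c=274/849 d=-274/7641
S(49/4) = 36433/9056

Δ: Δ0=1/3, Δ1=3, Δ2=1/3, Δ3=-1/3, Δ4=1
row 1: diag=8, rhs=16; c'=1/8, d'=2
row 2: denom=8−1·1/8=63/8; d'=(-16−1·2)/(63/8)=-16/7
row 3: denom=12−3·8/21=76/7; d'=(-4−3·-16/7)/(76/7)=5/19
row 4: denom=12−3·21/76=849/76; d'=(8−3·5/19)/(849/76)=548/849
back: M4=548/849
back: M3=5/19−21/76·548/849=24/283
back: M2=-16/7−8/21·24/283=-656/283
back: M1=2−1/8·-656/283=648/283
M: M0=0, M1=648/283, M2=-656/283, M3=24/283, M4=548/849, M5=0
seg 0: a=-2, c=M0/2=0, d=(M1−M0)/(6·3)=36/283, b=Δ0−h0·(2M0+M1)/6=-689/849
seg 1: a=-1, c=M1/2=324/283, d=(M2−M1)/(6·1)=-652/849, b=Δ1−h1·(2M1+M2)/6=2227/849
seg 2: a=2, c=M2/2=-328/283, d=(M3−M2)/(6·3)=340/2547, b=Δ2−h2·(2M2+M3)/6=2215/849
seg 3: a=3, c=M3/2=12/283, d=(M4−M3)/(6·3)=238/7641, b=Δ3−h3·(2M3+M4)/6=-629/849
seg 4: a=2, c=M4/2=274/849, d=(M5−M4)/(6·3)=-274/7641, b=Δ4−h4·(2M4+M5)/6=301/849
t_q=49/4 → seg 4, τ=9/4; S=2+301/849·τ+274/849·τ²+-274/7641·τ³=36433/9056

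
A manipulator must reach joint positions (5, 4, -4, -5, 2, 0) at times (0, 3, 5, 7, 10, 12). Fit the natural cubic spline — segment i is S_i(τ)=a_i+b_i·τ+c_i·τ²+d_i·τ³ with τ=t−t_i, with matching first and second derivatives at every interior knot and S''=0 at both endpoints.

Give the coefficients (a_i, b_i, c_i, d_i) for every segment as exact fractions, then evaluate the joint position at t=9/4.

  seg 0: a=5 b=6847/6516 c=0 d=-9019/58644
  seg 1: a=4 b=-10105/3258 c=-9019/6516 d=1523/3258
  seg 2: a=-4 b=-3289/1086 c=9257/6516 d=-1019/13032
  seg 3: a=-5 b=2795/1629 c=1550/1629 d=-3644/14661
  seg 4: a=2 b=1163/1629 c=-698/543 d=349/1629
S(9/4) = 260061/46336

Δ: Δ0=-1/3, Δ1=-4, Δ2=-1/2, Δ3=7/3, Δ4=-1
row 1: diag=10, rhs=-22; c'=1/5, d'=-11/5
row 2: denom=8−2·1/5=38/5; d'=(21−2·-11/5)/(38/5)=127/38
row 3: denom=10−2·5/19=180/19; d'=(17−2·127/38)/(180/19)=49/45
row 4: denom=10−3·19/60=181/20; d'=(-20−3·49/45)/(181/20)=-1396/543
back: M4=-1396/543
back: M3=49/45−19/60·-1396/543=3100/1629
back: M2=127/38−5/19·3100/1629=9257/3258
back: M1=-11/5−1/5·9257/3258=-9019/3258
M: M0=0, M1=-9019/3258, M2=9257/3258, M3=3100/1629, M4=-1396/543, M5=0
seg 0: a=5, c=M0/2=0, d=(M1−M0)/(6·3)=-9019/58644, b=Δ0−h0·(2M0+M1)/6=6847/6516
seg 1: a=4, c=M1/2=-9019/6516, d=(M2−M1)/(6·2)=1523/3258, b=Δ1−h1·(2M1+M2)/6=-10105/3258
seg 2: a=-4, c=M2/2=9257/6516, d=(M3−M2)/(6·2)=-1019/13032, b=Δ2−h2·(2M2+M3)/6=-3289/1086
seg 3: a=-5, c=M3/2=1550/1629, d=(M4−M3)/(6·3)=-3644/14661, b=Δ3−h3·(2M3+M4)/6=2795/1629
seg 4: a=2, c=M4/2=-698/543, d=(M5−M4)/(6·2)=349/1629, b=Δ4−h4·(2M4+M5)/6=1163/1629
t_q=9/4 → seg 0, τ=9/4; S=5+6847/6516·τ+0·τ²+-9019/58644·τ³=260061/46336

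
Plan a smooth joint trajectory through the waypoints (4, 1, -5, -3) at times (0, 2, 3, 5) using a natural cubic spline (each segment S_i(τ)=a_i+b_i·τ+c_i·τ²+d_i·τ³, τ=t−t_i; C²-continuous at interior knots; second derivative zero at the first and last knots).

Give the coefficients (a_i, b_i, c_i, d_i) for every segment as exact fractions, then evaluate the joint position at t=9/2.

Δ: Δ0=-3/2, Δ1=-6, Δ2=1
row 1: diag=6, rhs=-27; c'=1/6, d'=-9/2
row 2: denom=6−1·1/6=35/6; d'=(42−1·-9/2)/(35/6)=279/35
back: M2=279/35
back: M1=-9/2−1/6·279/35=-204/35
M: M0=0, M1=-204/35, M2=279/35, M3=0
seg 0: a=4, c=M0/2=0, d=(M1−M0)/(6·2)=-17/35, b=Δ0−h0·(2M0+M1)/6=31/70
seg 1: a=1, c=M1/2=-102/35, d=(M2−M1)/(6·1)=23/10, b=Δ1−h1·(2M1+M2)/6=-377/70
seg 2: a=-5, c=M2/2=279/70, d=(M3−M2)/(6·2)=-93/140, b=Δ2−h2·(2M2+M3)/6=-151/35
t_q=9/2 → seg 2, τ=3/2; S=-5+-151/35·τ+279/70·τ²+-93/140·τ³=-1063/224

  seg 0: a=4 b=31/70 c=0 d=-17/35
  seg 1: a=1 b=-377/70 c=-102/35 d=23/10
  seg 2: a=-5 b=-151/35 c=279/70 d=-93/140
S(9/2) = -1063/224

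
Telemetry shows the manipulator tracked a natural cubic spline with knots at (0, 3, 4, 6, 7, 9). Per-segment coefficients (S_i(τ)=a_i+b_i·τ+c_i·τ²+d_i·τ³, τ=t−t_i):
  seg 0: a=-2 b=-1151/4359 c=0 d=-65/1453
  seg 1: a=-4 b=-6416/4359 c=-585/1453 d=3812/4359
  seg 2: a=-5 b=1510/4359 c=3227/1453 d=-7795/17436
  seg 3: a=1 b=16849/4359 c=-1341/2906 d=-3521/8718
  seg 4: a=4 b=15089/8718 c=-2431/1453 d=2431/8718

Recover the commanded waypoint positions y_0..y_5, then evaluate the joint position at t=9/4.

y_0 = S_0(0) = a_0 = -2
y_1 = S_1(0) = a_1 = -4
y_2 = S_2(0) = a_2 = -5
y_3 = S_3(0) = a_3 = 1
y_4 = S_4(0) = a_4 = 4
y_5 = S_4(2) = 3
t_q=9/4 is in segment 0 (τ=9/4); S_0(τ)=-288617/92992

y_0=-2 y_1=-4 y_2=-5 y_3=1 y_4=4 y_5=3
S(9/4) = -288617/92992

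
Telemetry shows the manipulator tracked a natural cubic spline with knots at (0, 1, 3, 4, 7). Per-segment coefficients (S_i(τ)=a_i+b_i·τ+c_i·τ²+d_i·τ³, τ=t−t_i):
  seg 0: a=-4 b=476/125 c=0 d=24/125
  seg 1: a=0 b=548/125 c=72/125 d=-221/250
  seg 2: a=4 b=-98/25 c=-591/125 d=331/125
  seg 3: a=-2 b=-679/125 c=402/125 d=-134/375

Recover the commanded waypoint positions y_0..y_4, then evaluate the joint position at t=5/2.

y_0 = S_0(0) = a_0 = -4
y_1 = S_1(0) = a_1 = 0
y_2 = S_2(0) = a_2 = 4
y_3 = S_3(0) = a_3 = -2
y_4 = S_3(3) = 1
t_q=5/2 is in segment 1 (τ=3/2); S_1(τ)=9777/2000

y_0=-4 y_1=0 y_2=4 y_3=-2 y_4=1
S(5/2) = 9777/2000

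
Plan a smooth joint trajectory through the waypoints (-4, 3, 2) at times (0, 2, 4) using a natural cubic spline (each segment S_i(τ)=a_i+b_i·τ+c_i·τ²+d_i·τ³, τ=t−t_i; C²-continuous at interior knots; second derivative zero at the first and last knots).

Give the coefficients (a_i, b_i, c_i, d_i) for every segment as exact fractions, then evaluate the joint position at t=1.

Δ: Δ0=7/2, Δ1=-1/2
row 1: diag=8, rhs=-24; c'=1/4, d'=-3
back: M1=-3
M: M0=0, M1=-3, M2=0
seg 0: a=-4, c=M0/2=0, d=(M1−M0)/(6·2)=-1/4, b=Δ0−h0·(2M0+M1)/6=9/2
seg 1: a=3, c=M1/2=-3/2, d=(M2−M1)/(6·2)=1/4, b=Δ1−h1·(2M1+M2)/6=3/2
t_q=1 → seg 0, τ=1; S=-4+9/2·τ+0·τ²+-1/4·τ³=1/4

  seg 0: a=-4 b=9/2 c=0 d=-1/4
  seg 1: a=3 b=3/2 c=-3/2 d=1/4
S(1) = 1/4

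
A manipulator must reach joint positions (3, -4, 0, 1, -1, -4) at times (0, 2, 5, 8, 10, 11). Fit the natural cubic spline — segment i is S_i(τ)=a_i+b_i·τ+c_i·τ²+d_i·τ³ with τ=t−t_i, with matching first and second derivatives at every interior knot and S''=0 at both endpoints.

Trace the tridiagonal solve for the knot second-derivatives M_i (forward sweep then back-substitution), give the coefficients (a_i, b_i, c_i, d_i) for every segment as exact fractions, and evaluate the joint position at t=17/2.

  seg 0: a=3 b=-6526/1419 c=0 d=3119/11352
  seg 1: a=-4 b=-3695/2838 c=3119/1892 d=-1457/5676
  seg 2: a=0 b=9413/5676 c=-313/473 d=1249/17028
  seg 3: a=1 b=-941/2838 c=-3/1892 d=-236/1419
  seg 4: a=-1 b=-6623/2838 c=-1891/1892 d=1891/5676
S(17/2) = 6153/7568

Δ: Δ0=-7/2, Δ1=4/3, Δ2=1/3, Δ3=-1, Δ4=-3
row 1: diag=10, rhs=29; c'=3/10, d'=29/10
row 2: denom=12−3·3/10=111/10; d'=(-6−3·29/10)/(111/10)=-49/37
row 3: denom=10−3·10/37=340/37; d'=(-8−3·-49/37)/(340/37)=-149/340
row 4: denom=6−2·37/170=473/85; d'=(-12−2·-149/340)/(473/85)=-1891/946
back: M4=-1891/946
back: M3=-149/340−37/170·-1891/946=-3/946
back: M2=-49/37−10/37·-3/946=-626/473
back: M1=29/10−3/10·-626/473=3119/946
M: M0=0, M1=3119/946, M2=-626/473, M3=-3/946, M4=-1891/946, M5=0
seg 0: a=3, c=M0/2=0, d=(M1−M0)/(6·2)=3119/11352, b=Δ0−h0·(2M0+M1)/6=-6526/1419
seg 1: a=-4, c=M1/2=3119/1892, d=(M2−M1)/(6·3)=-1457/5676, b=Δ1−h1·(2M1+M2)/6=-3695/2838
seg 2: a=0, c=M2/2=-313/473, d=(M3−M2)/(6·3)=1249/17028, b=Δ2−h2·(2M2+M3)/6=9413/5676
seg 3: a=1, c=M3/2=-3/1892, d=(M4−M3)/(6·2)=-236/1419, b=Δ3−h3·(2M3+M4)/6=-941/2838
seg 4: a=-1, c=M4/2=-1891/1892, d=(M5−M4)/(6·1)=1891/5676, b=Δ4−h4·(2M4+M5)/6=-6623/2838
t_q=17/2 → seg 3, τ=1/2; S=1+-941/2838·τ+-3/1892·τ²+-236/1419·τ³=6153/7568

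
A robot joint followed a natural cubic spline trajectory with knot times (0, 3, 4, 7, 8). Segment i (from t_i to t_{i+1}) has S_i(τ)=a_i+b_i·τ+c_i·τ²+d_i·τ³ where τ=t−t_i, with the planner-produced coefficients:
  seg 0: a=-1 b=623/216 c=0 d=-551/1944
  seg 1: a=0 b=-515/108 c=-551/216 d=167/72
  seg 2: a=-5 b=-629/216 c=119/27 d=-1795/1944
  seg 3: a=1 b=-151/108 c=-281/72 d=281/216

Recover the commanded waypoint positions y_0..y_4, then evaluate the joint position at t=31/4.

y_0=-1 y_1=0 y_2=-5 y_3=1 y_4=-3
S(31/4) = -7811/4608

y_0 = S_0(0) = a_0 = -1
y_1 = S_1(0) = a_1 = 0
y_2 = S_2(0) = a_2 = -5
y_3 = S_3(0) = a_3 = 1
y_4 = S_3(1) = -3
t_q=31/4 is in segment 3 (τ=3/4); S_3(τ)=-7811/4608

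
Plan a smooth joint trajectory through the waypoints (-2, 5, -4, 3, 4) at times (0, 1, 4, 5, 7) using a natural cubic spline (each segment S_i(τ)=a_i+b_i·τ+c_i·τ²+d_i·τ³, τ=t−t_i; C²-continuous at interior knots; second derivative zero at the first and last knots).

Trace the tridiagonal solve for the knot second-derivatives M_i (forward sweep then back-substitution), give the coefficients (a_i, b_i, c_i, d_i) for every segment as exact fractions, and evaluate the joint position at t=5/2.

Δ: Δ0=7, Δ1=-3, Δ2=7, Δ3=1/2
row 1: diag=8, rhs=-60; c'=3/8, d'=-15/2
row 2: denom=8−3·3/8=55/8; d'=(60−3·-15/2)/(55/8)=12
row 3: denom=6−1·8/55=322/55; d'=(-39−1·12)/(322/55)=-2805/322
back: M3=-2805/322
back: M2=12−8/55·-2805/322=2136/161
back: M1=-15/2−3/8·2136/161=-4017/322
M: M0=0, M1=-4017/322, M2=2136/161, M3=-2805/322, M4=0
seg 0: a=-2, c=M0/2=0, d=(M1−M0)/(6·1)=-1339/644, b=Δ0−h0·(2M0+M1)/6=5847/644
seg 1: a=5, c=M1/2=-4017/644, d=(M2−M1)/(6·3)=921/644, b=Δ1−h1·(2M1+M2)/6=915/322
seg 2: a=-4, c=M2/2=1068/161, d=(M3−M2)/(6·1)=-337/92, b=Δ2−h2·(2M2+M3)/6=2595/644
seg 3: a=3, c=M3/2=-2805/644, d=(M4−M3)/(6·2)=935/1288, b=Δ3−h3·(2M3+M4)/6=2031/322
t_q=5/2 → seg 1, τ=3/2; S=5+915/322·τ+-4017/644·τ²+921/644·τ³=281/5152

  seg 0: a=-2 b=5847/644 c=0 d=-1339/644
  seg 1: a=5 b=915/322 c=-4017/644 d=921/644
  seg 2: a=-4 b=2595/644 c=1068/161 d=-337/92
  seg 3: a=3 b=2031/322 c=-2805/644 d=935/1288
S(5/2) = 281/5152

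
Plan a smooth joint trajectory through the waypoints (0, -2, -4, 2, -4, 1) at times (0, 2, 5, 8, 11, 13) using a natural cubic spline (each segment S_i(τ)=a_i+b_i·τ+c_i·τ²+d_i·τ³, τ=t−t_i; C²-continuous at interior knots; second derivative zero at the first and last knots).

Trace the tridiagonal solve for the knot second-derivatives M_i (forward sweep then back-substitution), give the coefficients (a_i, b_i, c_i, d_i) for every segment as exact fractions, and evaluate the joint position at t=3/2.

Δ: Δ0=-1, Δ1=-2/3, Δ2=2, Δ3=-2, Δ4=5/2
row 1: diag=10, rhs=2; c'=3/10, d'=1/5
row 2: denom=12−3·3/10=111/10; d'=(16−3·1/5)/(111/10)=154/111
row 3: denom=12−3·10/37=414/37; d'=(-24−3·154/111)/(414/37)=-521/207
row 4: denom=10−3·37/138=423/46; d'=(27−3·-521/207)/(423/46)=4768/1269
back: M4=4768/1269
back: M3=-521/207−37/138·4768/1269=-13417/3807
back: M2=154/111−10/37·-13417/3807=8908/3807
back: M1=1/5−3/10·8908/3807=-637/1269
M: M0=0, M1=-637/1269, M2=8908/3807, M3=-13417/3807, M4=4768/1269, M5=0
seg 0: a=0, c=M0/2=0, d=(M1−M0)/(6·2)=-637/15228, b=Δ0−h0·(2M0+M1)/6=-3170/3807
seg 1: a=-2, c=M1/2=-637/2538, d=(M2−M1)/(6·3)=10819/68526, b=Δ1−h1·(2M1+M2)/6=-5081/3807
seg 2: a=-4, c=M2/2=4454/3807, d=(M3−M2)/(6·3)=-475/1458, b=Δ2−h2·(2M2+M3)/6=10829/7614
seg 3: a=2, c=M3/2=-13417/7614, d=(M4−M3)/(6·3)=27721/68526, b=Δ3−h3·(2M3+M4)/6=-1349/3807
seg 4: a=-4, c=M4/2=2384/1269, d=(M5−M4)/(6·2)=-1192/3807, b=Δ4−h4·(2M4+M5)/6=-37/7614
t_q=3/2 → seg 0, τ=3/2; S=0+-3170/3807·τ+0·τ²+-637/15228·τ³=-56453/40608

  seg 0: a=0 b=-3170/3807 c=0 d=-637/15228
  seg 1: a=-2 b=-5081/3807 c=-637/2538 d=10819/68526
  seg 2: a=-4 b=10829/7614 c=4454/3807 d=-475/1458
  seg 3: a=2 b=-1349/3807 c=-13417/7614 d=27721/68526
  seg 4: a=-4 b=-37/7614 c=2384/1269 d=-1192/3807
S(3/2) = -56453/40608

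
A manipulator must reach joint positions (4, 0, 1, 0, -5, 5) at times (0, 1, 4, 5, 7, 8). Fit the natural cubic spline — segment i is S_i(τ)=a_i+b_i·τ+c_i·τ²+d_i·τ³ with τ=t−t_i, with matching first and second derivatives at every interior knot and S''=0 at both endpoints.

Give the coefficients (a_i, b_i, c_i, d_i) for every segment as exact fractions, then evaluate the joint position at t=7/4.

  seg 0: a=4 b=-1492/321 c=0 d=208/321
  seg 1: a=0 b=-868/321 c=208/107 d=-299/963
  seg 2: a=1 b=185/321 c=-91/107 d=-233/321
  seg 3: a=0 b=-1060/321 c=-324/107 d=4403/2568
  seg 4: a=-5 b=3313/642 c=3107/428 d=-3107/1284
S(7/4) = -7297/6848

Δ: Δ0=-4, Δ1=1/3, Δ2=-1, Δ3=-5/2, Δ4=10
row 1: diag=8, rhs=26; c'=3/8, d'=13/4
row 2: denom=8−3·3/8=55/8; d'=(-8−3·13/4)/(55/8)=-142/55
row 3: denom=6−1·8/55=322/55; d'=(-9−1·-142/55)/(322/55)=-353/322
row 4: denom=6−2·55/161=856/161; d'=(75−2·-353/322)/(856/161)=3107/214
back: M4=3107/214
back: M3=-353/322−55/161·3107/214=-648/107
back: M2=-142/55−8/55·-648/107=-182/107
back: M1=13/4−3/8·-182/107=416/107
M: M0=0, M1=416/107, M2=-182/107, M3=-648/107, M4=3107/214, M5=0
seg 0: a=4, c=M0/2=0, d=(M1−M0)/(6·1)=208/321, b=Δ0−h0·(2M0+M1)/6=-1492/321
seg 1: a=0, c=M1/2=208/107, d=(M2−M1)/(6·3)=-299/963, b=Δ1−h1·(2M1+M2)/6=-868/321
seg 2: a=1, c=M2/2=-91/107, d=(M3−M2)/(6·1)=-233/321, b=Δ2−h2·(2M2+M3)/6=185/321
seg 3: a=0, c=M3/2=-324/107, d=(M4−M3)/(6·2)=4403/2568, b=Δ3−h3·(2M3+M4)/6=-1060/321
seg 4: a=-5, c=M4/2=3107/428, d=(M5−M4)/(6·1)=-3107/1284, b=Δ4−h4·(2M4+M5)/6=3313/642
t_q=7/4 → seg 1, τ=3/4; S=0+-868/321·τ+208/107·τ²+-299/963·τ³=-7297/6848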